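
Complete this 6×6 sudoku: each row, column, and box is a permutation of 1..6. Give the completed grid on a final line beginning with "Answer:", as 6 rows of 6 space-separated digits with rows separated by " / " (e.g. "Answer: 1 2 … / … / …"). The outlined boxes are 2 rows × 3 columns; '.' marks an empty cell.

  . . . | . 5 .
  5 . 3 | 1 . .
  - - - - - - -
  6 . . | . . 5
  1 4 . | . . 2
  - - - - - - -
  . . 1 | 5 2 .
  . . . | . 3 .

Step 1. [r1c4∈{2,3,4,6}] col 4 places 2 nowhere but r1c4, so r1c4=2.
Step 2. [r1c1∈{4}] nothing but 4 survives at r1c1. So r1c1=4.
Step 3. [r6c3∈{2,4,5,6}] r6c3 is the only open cell in col 3 admitting 4. So r6c3=4.
Step 4. [r6c4∈{6}] only 6 remains possible at r6c4. So r6c4=6.
Step 5. [r5c2∈{3,6}] r5c2 is the only open cell in row 5 admitting 6 ⇒ r5c2=6.
Step 6. [r3c4∈{3,4}] col 4 places 4 nowhere but r3c4 ⇒ r3c4=4.
Step 7. [r2c5∈{4,6}] in col 5, 4 fits only at r2c5. So r2c5=4.
Step 8. [r2c2∈{2}] only 2 remains possible at r2c2, so r2c2=2.
Step 9. [r2c6∈{6}] r2c6 is down to just 6. So r2c6=6.
Step 10. [r3c5∈{1}] r3c5 is down to just 1. So r3c5=1.
Step 11. [r1c6∈{3}] r1c6's peers cover all but 3 ⇒ r1c6=3.
Step 12. [r1c3∈{6}] r1c3 has the single candidate 6. So r1c3=6.
Step 13. [r4c4∈{3}] only 3 remains possible at r4c4. So r4c4=3.
Step 14. [r3c3∈{2}] r3c3's peers cover all but 2. So r3c3=2.
Step 15. [r3c2∈{3}] nothing but 3 survives at r3c2 ⇒ r3c2=3.
Step 16. [r6c2∈{5}] r6c2's peers cover all but 5, so r6c2=5.
Step 17. [r6c6∈{1}] r6c6's peers cover all but 1, so r6c6=1.
Step 18. [r5c6∈{4}] r5c6 has the single candidate 4 ⇒ r5c6=4.
Step 19. [r1c2∈{1}] only 1 remains possible at r1c2, so r1c2=1.
Step 20. [r6c1∈{2}] r6c1 is down to just 2, so r6c1=2.
Step 21. [r5c1∈{3}] only 3 remains possible at r5c1. So r5c1=3.
Step 22. [r4c5∈{6}] only 6 remains possible at r4c5, so r4c5=6.
Step 23. [r4c3∈{5}] only 5 remains possible at r4c3, so r4c3=5.

Answer: 4 1 6 2 5 3 / 5 2 3 1 4 6 / 6 3 2 4 1 5 / 1 4 5 3 6 2 / 3 6 1 5 2 4 / 2 5 4 6 3 1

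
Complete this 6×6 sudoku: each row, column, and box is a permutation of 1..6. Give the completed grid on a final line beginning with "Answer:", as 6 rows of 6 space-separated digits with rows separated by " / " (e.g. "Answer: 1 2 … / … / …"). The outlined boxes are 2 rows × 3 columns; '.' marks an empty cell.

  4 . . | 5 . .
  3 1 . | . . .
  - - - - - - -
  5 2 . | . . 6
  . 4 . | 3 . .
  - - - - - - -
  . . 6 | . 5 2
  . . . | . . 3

Step 1. [r6c3∈{1,2,4,5}] 4 has one home in col 3: r6c3, so r6c3=4.
Step 2. [r2c4∈{2,4,6}] 2 has one home in col 4: r2c4, so r2c4=2.
Step 3. [r4c3∈{1}] r4c3 has the single candidate 1, so r4c3=1.
Step 4. [r2c5∈{4,6}] across row 2, 6 lands solely at r2c5 ⇒ r2c5=6.
Step 5. [r6c5∈{1}] r6c5 is down to just 1 ⇒ r6c5=1.
Step 6. [r3c4∈{1,4}] 1 has one home in row 3: r3c4. So r3c4=1.
Step 7. [r2c3∈{5}] nothing but 5 survives at r2c3. So r2c3=5.
Step 8. [r2c6∈{4}] r2c6's peers cover all but 4. So r2c6=4.
Step 9. [r1c5∈{3}] only 3 remains possible at r1c5 ⇒ r1c5=3.
Step 10. [r6c1∈{2}] nothing but 2 survives at r6c1. So r6c1=2.
Step 11. [r3c5∈{4}] nothing but 4 survives at r3c5, so r3c5=4.
Step 12. [r1c3∈{2}] only 2 remains possible at r1c3 ⇒ r1c3=2.
Step 13. [r6c4∈{6}] r6c4 has the single candidate 6. So r6c4=6.
Step 14. [r4c6∈{5}] r4c6 has the single candidate 5, so r4c6=5.
Step 15. [r1c6∈{1}] r1c6 is down to just 1 ⇒ r1c6=1.
Step 16. [r5c4∈{4}] r5c4 has the single candidate 4 ⇒ r5c4=4.
Step 17. [r6c2∈{5}] r6c2's peers cover all but 5, so r6c2=5.
Step 18. [r3c3∈{3}] r3c3 is down to just 3. So r3c3=3.
Step 19. [r5c1∈{1}] r5c1 is down to just 1, so r5c1=1.
Step 20. [r1c2∈{6}] only 6 remains possible at r1c2 ⇒ r1c2=6.
Step 21. [r5c2∈{3}] r5c2 is down to just 3. So r5c2=3.
Step 22. [r4c5∈{2}] r4c5's peers cover all but 2. So r4c5=2.
Step 23. [r4c1∈{6}] nothing but 6 survives at r4c1 ⇒ r4c1=6.

Answer: 4 6 2 5 3 1 / 3 1 5 2 6 4 / 5 2 3 1 4 6 / 6 4 1 3 2 5 / 1 3 6 4 5 2 / 2 5 4 6 1 3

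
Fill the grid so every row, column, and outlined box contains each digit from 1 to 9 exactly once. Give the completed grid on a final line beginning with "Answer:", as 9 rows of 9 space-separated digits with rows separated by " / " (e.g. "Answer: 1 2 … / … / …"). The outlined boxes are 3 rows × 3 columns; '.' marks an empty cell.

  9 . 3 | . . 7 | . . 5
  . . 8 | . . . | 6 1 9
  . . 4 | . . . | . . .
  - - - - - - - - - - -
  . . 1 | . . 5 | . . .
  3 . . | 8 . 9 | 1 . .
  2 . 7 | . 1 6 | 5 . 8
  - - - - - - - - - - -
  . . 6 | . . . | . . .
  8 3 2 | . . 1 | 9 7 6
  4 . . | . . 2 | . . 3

Step 1. [r9c2∈{1,5,7,9}] row 9 places 1 nowhere but r9c2 ⇒ r9c2=1.
Step 2. [r9c7∈{8}] r9c7 is down to just 8. So r9c7=8.
Step 3. [r1c4∈{1,2,4,6}] in row 1, 1 fits only at r1c4, so r1c4=1.
Step 4. [r9c3∈{5,9}] in col 3, 9 fits only at r9c3, so r9c3=9.
Step 5. [r4c1∈{6}] r4c1 has the single candidate 6 ⇒ r4c1=6.
Step 6. [r9c8∈{5}] r9c8 has the single candidate 5 ⇒ r9c8=5.
Step 7. [r7c9∈{1,2,4}] across row 7, 1 lands solely at r7c9. So r7c9=1.
Step 8. [r3c1∈{1,5,7}] in row 3, 1 fits only at r3c1, so r3c1=1.
Step 9. [r4c2∈{4,8,9}] 8 has one home in row 4: r4c2. So r4c2=8.
Step 10. [r4c8∈{2,3,4,9}] in row 4, 9 fits only at r4c8 ⇒ r4c8=9.
Step 11. [r5c8∈{2,4,6}] 6 has one home in row 5: r5c8, so r5c8=6.
Step 12. [r5c3∈{5}] r5c3 has the single candidate 5, so r5c3=5.
Step 13. [r5c2∈{4}] only 4 remains possible at r5c2, so r5c2=4.
Step 14. [r4c9∈{2,4,7}] in col 9, 4 fits only at r4c9 ⇒ r4c9=4.
Step 15. [r6c4∈{3,4}] across row 6, 4 lands solely at r6c4, so r6c4=4.
Step 16. [r8c4∈{5}] nothing but 5 survives at r8c4. So r8c4=5.
Step 17. [r8c5∈{4}] r8c5 has the single candidate 4, so r8c5=4.
Step 18. [r6c8∈{3}] r6c8 is down to just 3, so r6c8=3.
Step 19. [r3c7∈{2,3,7}] across col 7, 3 lands solely at r3c7 ⇒ r3c7=3.
Step 20. [r4c7∈{2,7}] 7 has one home in col 7: r4c7, so r4c7=7.
Step 21. [r3c6∈{8}] r3c6 has the single candidate 8, so r3c6=8.
Step 22. [r3c8∈{2}] nothing but 2 survives at r3c8, so r3c8=2.
Step 23. [r7c6∈{3}] r7c6 is down to just 3, so r7c6=3.
Step 24. [r5c5∈{2,7}] r5c5 is the only open cell in row 5 admitting 7. So r5c5=7.
Step 25. [r9c5∈{6}] r9c5 has the single candidate 6 ⇒ r9c5=6.
Step 26. [r1c5∈{2}] r1c5 is down to just 2. So r1c5=2.
Step 27. [r1c7∈{4}] nothing but 4 survives at r1c7, so r1c7=4.
Step 28. [r2c4∈{3}] only 3 remains possible at r2c4, so r2c4=3.
Step 29. [r2c5∈{5}] only 5 remains possible at r2c5 ⇒ r2c5=5.
Step 30. [r2c1∈{7}] r2c1's peers cover all but 7. So r2c1=7.
Step 31. [r7c2∈{5,7}] 7 has one home in col 2: r7c2, so r7c2=7.
Step 32. [r3c5∈{9}] r3c5's peers cover all but 9 ⇒ r3c5=9.
Step 33. [r3c2∈{5,6}] r3c2 is the only open cell in row 3 admitting 5 ⇒ r3c2=5.
Step 34. [r1c8∈{8}] nothing but 8 survives at r1c8. So r1c8=8.
Step 35. [r5c9∈{2}] r5c9 is down to just 2. So r5c9=2.
Step 36. [r7c8∈{4}] only 4 remains possible at r7c8 ⇒ r7c8=4.
Step 37. [r4c4∈{2}] r4c4 is down to just 2, so r4c4=2.
Step 38. [r3c9∈{7}] r3c9's peers cover all but 7, so r3c9=7.
Step 39. [r2c6∈{4}] only 4 remains possible at r2c6, so r2c6=4.
Step 40. [r2c2∈{2}] nothing but 2 survives at r2c2, so r2c2=2.
Step 41. [r6c2∈{9}] r6c2 is down to just 9, so r6c2=9.
Step 42. [r9c4∈{7}] only 7 remains possible at r9c4, so r9c4=7.
Step 43. [r7c7∈{2}] r7c7 is down to just 2 ⇒ r7c7=2.
Step 44. [r4c5∈{3}] r4c5 is down to just 3. So r4c5=3.
Step 45. [r3c4∈{6}] r3c4's peers cover all but 6. So r3c4=6.
Step 46. [r7c4∈{9}] r7c4's peers cover all but 9. So r7c4=9.
Step 47. [r7c5∈{8}] r7c5 is down to just 8, so r7c5=8.
Step 48. [r1c2∈{6}] nothing but 6 survives at r1c2 ⇒ r1c2=6.
Step 49. [r7c1∈{5}] r7c1's peers cover all but 5 ⇒ r7c1=5.

Answer: 9 6 3 1 2 7 4 8 5 / 7 2 8 3 5 4 6 1 9 / 1 5 4 6 9 8 3 2 7 / 6 8 1 2 3 5 7 9 4 / 3 4 5 8 7 9 1 6 2 / 2 9 7 4 1 6 5 3 8 / 5 7 6 9 8 3 2 4 1 / 8 3 2 5 4 1 9 7 6 / 4 1 9 7 6 2 8 5 3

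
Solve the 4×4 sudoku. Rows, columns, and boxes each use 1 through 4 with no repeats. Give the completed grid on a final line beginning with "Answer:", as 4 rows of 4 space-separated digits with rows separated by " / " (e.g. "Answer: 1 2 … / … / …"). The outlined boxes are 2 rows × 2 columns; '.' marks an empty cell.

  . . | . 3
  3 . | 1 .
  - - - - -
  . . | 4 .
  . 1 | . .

Step 1. [r4c4∈{2}] only 2 remains possible at r4c4 ⇒ r4c4=2.
Step 2. [r2c2∈{2,4}] row 2 places 2 nowhere but r2c2. So r2c2=2.
Step 3. [r1c2∈{4}] r1c2's peers cover all but 4, so r1c2=4.
Step 4. [r3c2∈{3}] r3c2's peers cover all but 3. So r3c2=3.
Step 5. [r1c1∈{1}] only 1 remains possible at r1c1, so r1c1=1.
Step 6. [r2c4∈{4}] nothing but 4 survives at r2c4 ⇒ r2c4=4.
Step 7. [r4c3∈{3}] r4c3 is down to just 3, so r4c3=3.
Step 8. [r1c3∈{2}] r1c3 is down to just 2. So r1c3=2.
Step 9. [r3c1∈{2}] only 2 remains possible at r3c1, so r3c1=2.
Step 10. [r3c4∈{1}] only 1 remains possible at r3c4, so r3c4=1.
Step 11. [r4c1∈{4}] nothing but 4 survives at r4c1, so r4c1=4.

Answer: 1 4 2 3 / 3 2 1 4 / 2 3 4 1 / 4 1 3 2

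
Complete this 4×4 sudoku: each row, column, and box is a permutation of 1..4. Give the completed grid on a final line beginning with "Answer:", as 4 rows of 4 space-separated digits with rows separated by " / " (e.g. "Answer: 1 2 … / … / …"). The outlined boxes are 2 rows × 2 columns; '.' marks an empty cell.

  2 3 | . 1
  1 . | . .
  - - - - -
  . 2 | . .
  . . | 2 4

Step 1. [r3c4∈{3}] r3c4 has the single candidate 3 ⇒ r3c4=3.
Step 2. [r1c3∈{4}] nothing but 4 survives at r1c3, so r1c3=4.
Step 3. [r3c1∈{4}] r3c1's peers cover all but 4. So r3c1=4.
Step 4. [r2c4∈{2}] r2c4 has the single candidate 2. So r2c4=2.
Step 5. [r2c3∈{3}] r2c3 is down to just 3. So r2c3=3.
Step 6. [r4c2∈{1}] r4c2's peers cover all but 1 ⇒ r4c2=1.
Step 7. [r4c1∈{3}] r4c1's peers cover all but 3, so r4c1=3.
Step 8. [r2c2∈{4}] only 4 remains possible at r2c2. So r2c2=4.
Step 9. [r3c3∈{1}] r3c3's peers cover all but 1 ⇒ r3c3=1.

Answer: 2 3 4 1 / 1 4 3 2 / 4 2 1 3 / 3 1 2 4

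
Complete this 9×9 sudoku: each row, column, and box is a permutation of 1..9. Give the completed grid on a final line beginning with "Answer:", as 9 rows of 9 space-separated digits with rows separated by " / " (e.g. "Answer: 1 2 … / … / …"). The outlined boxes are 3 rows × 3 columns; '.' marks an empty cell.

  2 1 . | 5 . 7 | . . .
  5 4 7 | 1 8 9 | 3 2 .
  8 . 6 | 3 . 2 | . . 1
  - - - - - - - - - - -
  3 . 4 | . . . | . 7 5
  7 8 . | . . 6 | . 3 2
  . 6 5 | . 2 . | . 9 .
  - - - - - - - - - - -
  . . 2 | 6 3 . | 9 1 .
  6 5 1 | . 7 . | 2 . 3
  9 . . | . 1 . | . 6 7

Step 1. [r9c3∈{3,8}] col 3 places 8 nowhere but r9c3, so r9c3=8.
Step 2. [r3c5∈{4}] r3c5 is down to just 4 ⇒ r3c5=4.
Step 3. [r1c9∈{4,6,8,9}] 9 has one home in col 9: r1c9 ⇒ r1c9=9.
Step 4. [r8c4∈{4,8,9}] r8c4 is the only open cell in row 8 admitting 9, so r8c4=9.
Step 5. [r5c4∈{4}] r5c4 is down to just 4 ⇒ r5c4=4.
Step 6. [r4c4∈{8}] only 8 remains possible at r4c4, so r4c4=8.
Step 7. [r9c7∈{4,5}] box 9 places 5 nowhere but r9c7, so r9c7=5.
Step 8. [r7c6∈{4,5,8}] 5 has one home in row 7: r7c6, so r7c6=5.
Step 9. [r7c9∈{4,8}] across row 7, 8 lands solely at r7c9. So r7c9=8.
Step 10. [r6c7∈{1,4,8}] in row 6, 8 fits only at r6c7 ⇒ r6c7=8.
Step 11. [r8c8∈{4}] r8c8 has the single candidate 4. So r8c8=4.
Step 12. [r4c7∈{1,6}] r4c7 is the only open cell in row 4 admitting 6, so r4c7=6.
Step 13. [r5c3∈{9}] nothing but 9 survives at r5c3 ⇒ r5c3=9.
Step 14. [r6c6∈{1,3}] r6c6 is the only open cell in row 6 admitting 3 ⇒ r6c6=3.
Step 15. [r3c7∈{7}] only 7 remains possible at r3c7. So r3c7=7.
Step 16. [r9c6∈{4}] nothing but 4 survives at r9c6, so r9c6=4.
Step 17. [r3c8∈{5}] r3c8 is down to just 5. So r3c8=5.
Step 18. [r4c2∈{2}] nothing but 2 survives at r4c2, so r4c2=2.
Step 19. [r9c2∈{3}] r9c2's peers cover all but 3 ⇒ r9c2=3.
Step 20. [r7c1∈{4}] r7c1 has the single candidate 4 ⇒ r7c1=4.
Step 21. [r2c9∈{6}] r2c9 is down to just 6 ⇒ r2c9=6.
Step 22. [r1c7∈{4}] only 4 remains possible at r1c7 ⇒ r1c7=4.
Step 23. [r3c2∈{9}] only 9 remains possible at r3c2, so r3c2=9.
Step 24. [r6c9∈{4}] r6c9's peers cover all but 4, so r6c9=4.
Step 25. [r1c5∈{6}] nothing but 6 survives at r1c5, so r1c5=6.
Step 26. [r5c7∈{1}] nothing but 1 survives at r5c7. So r5c7=1.
Step 27. [r4c6∈{1}] r4c6 has the single candidate 1 ⇒ r4c6=1.
Step 28. [r7c2∈{7}] r7c2 is down to just 7 ⇒ r7c2=7.
Step 29. [r4c5∈{9}] only 9 remains possible at r4c5 ⇒ r4c5=9.
Step 30. [r9c4∈{2}] nothing but 2 survives at r9c4, so r9c4=2.
Step 31. [r1c8∈{8}] nothing but 8 survives at r1c8 ⇒ r1c8=8.
Step 32. [r8c6∈{8}] r8c6 has the single candidate 8. So r8c6=8.
Step 33. [r5c5∈{5}] r5c5's peers cover all but 5 ⇒ r5c5=5.
Step 34. [r1c3∈{3}] r1c3's peers cover all but 3, so r1c3=3.
Step 35. [r6c1∈{1}] only 1 remains possible at r6c1. So r6c1=1.
Step 36. [r6c4∈{7}] r6c4 is down to just 7 ⇒ r6c4=7.

Answer: 2 1 3 5 6 7 4 8 9 / 5 4 7 1 8 9 3 2 6 / 8 9 6 3 4 2 7 5 1 / 3 2 4 8 9 1 6 7 5 / 7 8 9 4 5 6 1 3 2 / 1 6 5 7 2 3 8 9 4 / 4 7 2 6 3 5 9 1 8 / 6 5 1 9 7 8 2 4 3 / 9 3 8 2 1 4 5 6 7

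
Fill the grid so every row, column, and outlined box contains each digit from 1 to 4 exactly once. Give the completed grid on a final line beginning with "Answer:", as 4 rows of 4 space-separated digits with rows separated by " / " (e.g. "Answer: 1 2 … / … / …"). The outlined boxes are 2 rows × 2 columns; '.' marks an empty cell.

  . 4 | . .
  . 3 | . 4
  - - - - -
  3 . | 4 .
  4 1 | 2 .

Step 1. [r1c4∈{1,2,3}] 2 has one home in col 4: r1c4. So r1c4=2.
Step 2. [r2c3∈{1}] nothing but 1 survives at r2c3. So r2c3=1.
Step 3. [r4c4∈{3}] only 3 remains possible at r4c4, so r4c4=3.
Step 4. [r1c1∈{1}] r1c1 has the single candidate 1. So r1c1=1.
Step 5. [r1c3∈{3}] r1c3 has the single candidate 3 ⇒ r1c3=3.
Step 6. [r3c4∈{1}] r3c4 is down to just 1 ⇒ r3c4=1.
Step 7. [r2c1∈{2}] r2c1's peers cover all but 2 ⇒ r2c1=2.
Step 8. [r3c2∈{2}] nothing but 2 survives at r3c2, so r3c2=2.

Answer: 1 4 3 2 / 2 3 1 4 / 3 2 4 1 / 4 1 2 3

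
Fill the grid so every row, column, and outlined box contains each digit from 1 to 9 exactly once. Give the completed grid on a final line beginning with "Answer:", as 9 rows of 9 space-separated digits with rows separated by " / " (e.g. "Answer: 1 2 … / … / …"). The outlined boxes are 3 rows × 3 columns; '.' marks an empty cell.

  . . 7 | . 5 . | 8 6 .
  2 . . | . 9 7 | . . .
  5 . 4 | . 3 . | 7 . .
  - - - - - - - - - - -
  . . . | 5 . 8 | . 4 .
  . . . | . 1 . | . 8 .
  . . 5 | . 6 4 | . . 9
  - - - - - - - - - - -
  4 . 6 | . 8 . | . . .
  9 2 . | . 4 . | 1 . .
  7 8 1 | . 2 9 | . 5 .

Step 1. [r8c3∈{3}] r8c3 is down to just 3, so r8c3=3.
Step 2. [r1c2∈{1,3,9}] r1c2 is the only open cell in row 1 admitting 9. So r1c2=9.
Step 3. [r8c8∈{7}] r8c8 has the single candidate 7 ⇒ r8c8=7.
Step 4. [r8c4∈{6}] r8c4's peers cover all but 6 ⇒ r8c4=6.
Step 5. [r9c4∈{3}] r9c4 is down to just 3 ⇒ r9c4=3.
Step 6. [r5c6∈{2,3}] r5c6 is the only open cell in col 6 admitting 3 ⇒ r5c6=3.
Step 7. [r2c2∈{1,3,6}] in row 2, 6 fits only at r2c2 ⇒ r2c2=6.
Step 8. [r3c2∈{1}] r3c2's peers cover all but 1, so r3c2=1.
Step 9. [r3c9∈{2}] nothing but 2 survives at r3c9 ⇒ r3c9=2.
Step 10. [r7c9∈{3}] r7c9's peers cover all but 3. So r7c9=3.
Step 11. [r4c5∈{7}] r4c5 is down to just 7, so r4c5=7.
Step 12. [r4c2∈{3}] only 3 remains possible at r4c2. So r4c2=3.
Step 13. [r6c4∈{2}] only 2 remains possible at r6c4 ⇒ r6c4=2.
Step 14. [r5c9∈{5,6,7}] across col 9, 7 lands solely at r5c9. So r5c9=7.
Step 15. [r5c7∈{2,5,6}] r5c7 is the only open cell in row 5 admitting 5, so r5c7=5.
Step 16. [r4c7∈{2,6}] 2 has one home in box 6: r4c7. So r4c7=2.
Step 17. [r4c9∈{1,6}] in box 6, 6 fits only at r4c9, so r4c9=6.
Step 18. [r9c9∈{4}] r9c9 has the single candidate 4 ⇒ r9c9=4.
Step 19. [r1c9∈{1}] r1c9's peers cover all but 1, so r1c9=1.
Step 20. [r2c4∈{1,4,8}] in row 2, 1 fits only at r2c4, so r2c4=1.
Step 21. [r2c8∈{3}] r2c8 has the single candidate 3. So r2c8=3.
Step 22. [r7c7∈{9}] r7c7 has the single candidate 9, so r7c7=9.
Step 23. [r6c8∈{1}] r6c8's peers cover all but 1, so r6c8=1.
Step 24. [r7c2∈{5}] only 5 remains possible at r7c2, so r7c2=5.
Step 25. [r5c4∈{9}] r5c4 has the single candidate 9 ⇒ r5c4=9.
Step 26. [r2c3∈{8}] only 8 remains possible at r2c3, so r2c3=8.
Step 27. [r8c6∈{5}] only 5 remains possible at r8c6. So r8c6=5.
Step 28. [r4c1∈{1}] nothing but 1 survives at r4c1. So r4c1=1.
Step 29. [r9c7∈{6}] nothing but 6 survives at r9c7, so r9c7=6.
Step 30. [r3c6∈{6}] r3c6 has the single candidate 6. So r3c6=6.
Step 31. [r6c2∈{7}] r6c2 has the single candidate 7 ⇒ r6c2=7.
Step 32. [r6c1∈{8}] only 8 remains possible at r6c1. So r6c1=8.
Step 33. [r2c9∈{5}] nothing but 5 survives at r2c9 ⇒ r2c9=5.
Step 34. [r5c2∈{4}] r5c2 has the single candidate 4. So r5c2=4.
Step 35. [r3c4∈{8}] only 8 remains possible at r3c4 ⇒ r3c4=8.
Step 36. [r7c8∈{2}] only 2 remains possible at r7c8 ⇒ r7c8=2.
Step 37. [r5c1∈{6}] only 6 remains possible at r5c1 ⇒ r5c1=6.
Step 38. [r8c9∈{8}] nothing but 8 survives at r8c9, so r8c9=8.
Step 39. [r7c6∈{1}] r7c6 is down to just 1, so r7c6=1.
Step 40. [r2c7∈{4}] r2c7 is down to just 4 ⇒ r2c7=4.
Step 41. [r4c3∈{9}] r4c3 is down to just 9 ⇒ r4c3=9.
Step 42. [r3c8∈{9}] nothing but 9 survives at r3c8. So r3c8=9.
Step 43. [r1c1∈{3}] r1c1's peers cover all but 3 ⇒ r1c1=3.
Step 44. [r6c7∈{3}] r6c7's peers cover all but 3. So r6c7=3.
Step 45. [r1c6∈{2}] r1c6's peers cover all but 2, so r1c6=2.
Step 46. [r7c4∈{7}] only 7 remains possible at r7c4. So r7c4=7.
Step 47. [r5c3∈{2}] r5c3 has the single candidate 2 ⇒ r5c3=2.
Step 48. [r1c4∈{4}] r1c4 has the single candidate 4, so r1c4=4.

Answer: 3 9 7 4 5 2 8 6 1 / 2 6 8 1 9 7 4 3 5 / 5 1 4 8 3 6 7 9 2 / 1 3 9 5 7 8 2 4 6 / 6 4 2 9 1 3 5 8 7 / 8 7 5 2 6 4 3 1 9 / 4 5 6 7 8 1 9 2 3 / 9 2 3 6 4 5 1 7 8 / 7 8 1 3 2 9 6 5 4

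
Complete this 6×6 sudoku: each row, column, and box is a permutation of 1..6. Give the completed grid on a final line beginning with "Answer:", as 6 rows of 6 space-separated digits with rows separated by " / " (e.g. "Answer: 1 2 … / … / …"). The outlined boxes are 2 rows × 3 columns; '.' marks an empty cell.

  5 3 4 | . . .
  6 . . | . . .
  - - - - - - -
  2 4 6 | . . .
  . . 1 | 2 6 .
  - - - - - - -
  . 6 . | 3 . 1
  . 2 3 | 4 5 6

Step 1. [r2c5∈{1,2,3,4}] col 5 places 4 nowhere but r2c5. So r2c5=4.
Step 2. [r2c6∈{2,3,5}] r2c6 is the only open cell in row 2 admitting 3, so r2c6=3.
Step 3. [r3c6∈{5}] r3c6 has the single candidate 5. So r3c6=5.
Step 4. [r3c4∈{1}] r3c4 has the single candidate 1 ⇒ r3c4=1.
Step 5. [r1c5∈{1,2}] r1c5 is the only open cell in row 1 admitting 1. So r1c5=1.
Step 6. [r2c4∈{5}] r2c4's peers cover all but 5. So r2c4=5.
Step 7. [r4c1∈{3}] r4c1 is down to just 3, so r4c1=3.
Step 8. [r3c5∈{3}] r3c5's peers cover all but 3. So r3c5=3.
Step 9. [r5c5∈{2}] nothing but 2 survives at r5c5 ⇒ r5c5=2.
Step 10. [r1c4∈{6}] only 6 remains possible at r1c4. So r1c4=6.
Step 11. [r5c1∈{4}] only 4 remains possible at r5c1. So r5c1=4.
Step 12. [r6c1∈{1}] only 1 remains possible at r6c1. So r6c1=1.
Step 13. [r2c3∈{2}] nothing but 2 survives at r2c3 ⇒ r2c3=2.
Step 14. [r5c3∈{5}] nothing but 5 survives at r5c3, so r5c3=5.
Step 15. [r4c6∈{4}] r4c6 has the single candidate 4 ⇒ r4c6=4.
Step 16. [r4c2∈{5}] r4c2 is down to just 5. So r4c2=5.
Step 17. [r1c6∈{2}] r1c6's peers cover all but 2, so r1c6=2.
Step 18. [r2c2∈{1}] r2c2 has the single candidate 1. So r2c2=1.

Answer: 5 3 4 6 1 2 / 6 1 2 5 4 3 / 2 4 6 1 3 5 / 3 5 1 2 6 4 / 4 6 5 3 2 1 / 1 2 3 4 5 6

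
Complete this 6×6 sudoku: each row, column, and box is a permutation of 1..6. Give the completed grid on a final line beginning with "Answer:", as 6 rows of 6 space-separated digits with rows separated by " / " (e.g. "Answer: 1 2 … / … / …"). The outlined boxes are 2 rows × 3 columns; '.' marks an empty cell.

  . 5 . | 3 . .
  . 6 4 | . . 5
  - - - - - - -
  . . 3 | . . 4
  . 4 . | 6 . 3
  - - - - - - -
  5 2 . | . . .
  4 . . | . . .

Step 1. [r3c2∈{1}] r3c2 is down to just 1, so r3c2=1.
Step 2. [r4c5∈{1,2,5}] across row 4, 1 lands solely at r4c5. So r4c5=1.
Step 3. [r2c5∈{2}] r2c5 has the single candidate 2 ⇒ r2c5=2.
Step 4. [r2c4∈{1}] nothing but 1 survives at r2c4 ⇒ r2c4=1.
Step 5. [r6c6∈{1,2,6}] in col 6, 2 fits only at r6c6. So r6c6=2.
Step 6. [r5c5∈{3,4,6}] 3 has one home in row 5: r5c5. So r5c5=3.
Step 7. [r4c1∈{2}] r4c1's peers cover all but 2. So r4c1=2.
Step 8. [r6c3∈{1,6}] 1 has one home in row 6: r6c3. So r6c3=1.
Step 9. [r6c5∈{5,6}] across row 6, 6 lands solely at r6c5. So r6c5=6.
Step 10. [r3c5∈{5}] nothing but 5 survives at r3c5 ⇒ r3c5=5.
Step 11. [r6c2∈{3}] nothing but 3 survives at r6c2, so r6c2=3.
Step 12. [r1c6∈{6}] only 6 remains possible at r1c6, so r1c6=6.
Step 13. [r5c3∈{6}] r5c3's peers cover all but 6, so r5c3=6.
Step 14. [r1c1∈{1}] only 1 remains possible at r1c1 ⇒ r1c1=1.
Step 15. [r6c4∈{5}] only 5 remains possible at r6c4, so r6c4=5.
Step 16. [r3c4∈{2}] nothing but 2 survives at r3c4 ⇒ r3c4=2.
Step 17. [r4c3∈{5}] nothing but 5 survives at r4c3, so r4c3=5.
Step 18. [r5c4∈{4}] r5c4's peers cover all but 4, so r5c4=4.
Step 19. [r5c6∈{1}] nothing but 1 survives at r5c6. So r5c6=1.
Step 20. [r3c1∈{6}] r3c1 has the single candidate 6, so r3c1=6.
Step 21. [r1c5∈{4}] only 4 remains possible at r1c5, so r1c5=4.
Step 22. [r2c1∈{3}] only 3 remains possible at r2c1 ⇒ r2c1=3.
Step 23. [r1c3∈{2}] r1c3's peers cover all but 2. So r1c3=2.

Answer: 1 5 2 3 4 6 / 3 6 4 1 2 5 / 6 1 3 2 5 4 / 2 4 5 6 1 3 / 5 2 6 4 3 1 / 4 3 1 5 6 2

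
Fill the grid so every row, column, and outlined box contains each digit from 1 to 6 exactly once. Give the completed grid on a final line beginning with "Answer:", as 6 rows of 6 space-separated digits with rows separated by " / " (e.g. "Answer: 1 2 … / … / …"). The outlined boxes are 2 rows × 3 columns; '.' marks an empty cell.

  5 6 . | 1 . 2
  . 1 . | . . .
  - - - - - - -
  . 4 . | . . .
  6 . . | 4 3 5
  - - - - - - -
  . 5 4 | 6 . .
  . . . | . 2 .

Step 1. [r6c2∈{3}] r6c2 is down to just 3, so r6c2=3.
Step 2. [r2c1∈{2,3,4}] r2c1 is the only open cell in col 1 admitting 4, so r2c1=4.
Step 3. [r6c1∈{1}] r6c1 has the single candidate 1 ⇒ r6c1=1.
Step 4. [r3c3∈{1,2,3,5}] across row 3, 5 lands solely at r3c3 ⇒ r3c3=5.
Step 5. [r2c4∈{3,5}] col 4 places 3 nowhere but r2c4, so r2c4=3.
Step 6. [r5c5∈{1}] only 1 remains possible at r5c5 ⇒ r5c5=1.
Step 7. [r3c5∈{6}] r3c5's peers cover all but 6. So r3c5=6.
Step 8. [r4c2∈{2}] only 2 remains possible at r4c2 ⇒ r4c2=2.
Step 9. [r3c6∈{1}] only 1 remains possible at r3c6 ⇒ r3c6=1.
Step 10. [r5c1∈{2}] only 2 remains possible at r5c1. So r5c1=2.
Step 11. [r4c3∈{1}] only 1 remains possible at r4c3. So r4c3=1.
Step 12. [r3c1∈{3}] r3c1's peers cover all but 3 ⇒ r3c1=3.
Step 13. [r2c5∈{5}] r2c5 is down to just 5 ⇒ r2c5=5.
Step 14. [r6c6∈{4}] r6c6 has the single candidate 4, so r6c6=4.
Step 15. [r3c4∈{2}] r3c4 has the single candidate 2. So r3c4=2.
Step 16. [r1c3∈{3}] r1c3's peers cover all but 3, so r1c3=3.
Step 17. [r1c5∈{4}] r1c5 has the single candidate 4. So r1c5=4.
Step 18. [r5c6∈{3}] r5c6 has the single candidate 3 ⇒ r5c6=3.
Step 19. [r2c6∈{6}] r2c6's peers cover all but 6, so r2c6=6.
Step 20. [r6c4∈{5}] only 5 remains possible at r6c4 ⇒ r6c4=5.
Step 21. [r6c3∈{6}] only 6 remains possible at r6c3. So r6c3=6.
Step 22. [r2c3∈{2}] r2c3's peers cover all but 2. So r2c3=2.

Answer: 5 6 3 1 4 2 / 4 1 2 3 5 6 / 3 4 5 2 6 1 / 6 2 1 4 3 5 / 2 5 4 6 1 3 / 1 3 6 5 2 4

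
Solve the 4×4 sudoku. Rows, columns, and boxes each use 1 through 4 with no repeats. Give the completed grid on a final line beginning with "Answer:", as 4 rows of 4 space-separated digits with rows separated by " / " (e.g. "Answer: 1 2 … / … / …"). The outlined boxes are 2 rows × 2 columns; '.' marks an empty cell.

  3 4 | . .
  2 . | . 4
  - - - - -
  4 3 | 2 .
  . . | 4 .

Step 1. [r4c1∈{1}] r4c1 has the single candidate 1 ⇒ r4c1=1.
Step 2. [r1c3∈{1}] r1c3 is down to just 1. So r1c3=1.
Step 3. [r4c4∈{3}] r4c4 has the single candidate 3 ⇒ r4c4=3.
Step 4. [r1c4∈{2}] r1c4 has the single candidate 2. So r1c4=2.
Step 5. [r3c4∈{1}] r3c4's peers cover all but 1. So r3c4=1.
Step 6. [r2c2∈{1}] r2c2 has the single candidate 1 ⇒ r2c2=1.
Step 7. [r2c3∈{3}] nothing but 3 survives at r2c3. So r2c3=3.
Step 8. [r4c2∈{2}] r4c2 has the single candidate 2. So r4c2=2.

Answer: 3 4 1 2 / 2 1 3 4 / 4 3 2 1 / 1 2 4 3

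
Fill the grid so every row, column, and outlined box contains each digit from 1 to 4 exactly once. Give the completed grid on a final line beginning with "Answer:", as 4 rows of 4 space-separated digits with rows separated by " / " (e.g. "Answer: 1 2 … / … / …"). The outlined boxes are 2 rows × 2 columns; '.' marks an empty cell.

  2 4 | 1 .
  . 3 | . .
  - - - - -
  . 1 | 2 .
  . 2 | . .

Step 1. [r4c3∈{3,4}] r4c3 is the only open cell in col 3 admitting 3 ⇒ r4c3=3.
Step 2. [r3c4∈{4}] r3c4 is down to just 4 ⇒ r3c4=4.
Step 3. [r4c1∈{4}] r4c1's peers cover all but 4 ⇒ r4c1=4.
Step 4. [r2c3∈{4}] nothing but 4 survives at r2c3. So r2c3=4.
Step 5. [r4c4∈{1}] r4c4 is down to just 1 ⇒ r4c4=1.
Step 6. [r1c4∈{3}] r1c4 has the single candidate 3, so r1c4=3.
Step 7. [r2c4∈{2}] r2c4 has the single candidate 2 ⇒ r2c4=2.
Step 8. [r3c1∈{3}] nothing but 3 survives at r3c1, so r3c1=3.
Step 9. [r2c1∈{1}] r2c1 has the single candidate 1, so r2c1=1.

Answer: 2 4 1 3 / 1 3 4 2 / 3 1 2 4 / 4 2 3 1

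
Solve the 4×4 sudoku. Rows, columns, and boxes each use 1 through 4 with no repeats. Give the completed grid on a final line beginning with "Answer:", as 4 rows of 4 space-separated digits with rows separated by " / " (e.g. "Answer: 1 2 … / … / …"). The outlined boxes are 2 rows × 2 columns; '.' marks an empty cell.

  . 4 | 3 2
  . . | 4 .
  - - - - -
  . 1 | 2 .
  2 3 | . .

Step 1. [r2c4∈{1}] r2c4's peers cover all but 1, so r2c4=1.
Step 2. [r4c4∈{4}] only 4 remains possible at r4c4. So r4c4=4.
Step 3. [r4c3∈{1}] r4c3 has the single candidate 1 ⇒ r4c3=1.
Step 4. [r3c4∈{3}] nothing but 3 survives at r3c4 ⇒ r3c4=3.
Step 5. [r1c1∈{1}] only 1 remains possible at r1c1 ⇒ r1c1=1.
Step 6. [r3c1∈{4}] r3c1 has the single candidate 4 ⇒ r3c1=4.
Step 7. [r2c2∈{2}] r2c2 is down to just 2 ⇒ r2c2=2.
Step 8. [r2c1∈{3}] nothing but 3 survives at r2c1 ⇒ r2c1=3.

Answer: 1 4 3 2 / 3 2 4 1 / 4 1 2 3 / 2 3 1 4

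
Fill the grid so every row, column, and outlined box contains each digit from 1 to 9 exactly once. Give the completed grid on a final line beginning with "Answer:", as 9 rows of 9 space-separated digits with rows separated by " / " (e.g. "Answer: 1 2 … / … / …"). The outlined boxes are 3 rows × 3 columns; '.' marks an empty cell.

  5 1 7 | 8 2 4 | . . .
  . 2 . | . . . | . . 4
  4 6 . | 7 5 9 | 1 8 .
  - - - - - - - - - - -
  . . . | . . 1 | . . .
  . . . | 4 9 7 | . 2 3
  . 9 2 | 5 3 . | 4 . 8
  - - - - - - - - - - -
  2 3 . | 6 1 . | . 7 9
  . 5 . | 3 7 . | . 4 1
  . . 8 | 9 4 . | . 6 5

Step 1. [r2c7∈{3,5,6,7,9}] 7 has one home in row 2: r2c7. So r2c7=7.
Step 2. [r6c1∈{1,6,7}] r6c1 is the only open cell in row 6 admitting 7. So r6c1=7.
Step 3. [r2c6∈{3,6}] col 6 places 3 nowhere but r2c6, so r2c6=3.
Step 4. [r5c2∈{8}] nothing but 8 survives at r5c2, so r5c2=8.
Step 5. [r2c3∈{9}] r2c3's peers cover all but 9 ⇒ r2c3=9.
Step 6. [r8c3∈{6}] r8c3 is down to just 6. So r8c3=6.
Step 7. [r5c3∈{1,5}] col 3 places 1 nowhere but r5c3, so r5c3=1.
Step 8. [r4c3∈{3,4,5}] in col 3, 5 fits only at r4c3 ⇒ r4c3=5.
Step 9. [r1c9∈{6}] only 6 remains possible at r1c9, so r1c9=6.
Step 10. [r5c1∈{6}] only 6 remains possible at r5c1, so r5c1=6.
Step 11. [r9c7∈{2,3}] 3 has one home in row 9: r9c7. So r9c7=3.
Step 12. [r1c7∈{9}] only 9 remains possible at r1c7, so r1c7=9.
Step 13. [r7c7∈{8}] r7c7's peers cover all but 8 ⇒ r7c7=8.
Step 14. [r4c7∈{6}] r4c7 is down to just 6 ⇒ r4c7=6.
Step 15. [r8c6∈{2,8}] row 8 places 8 nowhere but r8c6. So r8c6=8.
Step 16. [r4c4∈{2}] only 2 remains possible at r4c4 ⇒ r4c4=2.
Step 17. [r8c1∈{9}] only 9 remains possible at r8c1, so r8c1=9.
Step 18. [r4c2∈{4}] r4c2 is down to just 4. So r4c2=4.
Step 19. [r7c6∈{5}] nothing but 5 survives at r7c6, so r7c6=5.
Step 20. [r2c8∈{5}] r2c8 has the single candidate 5. So r2c8=5.
Step 21. [r2c1∈{8}] r2c1 has the single candidate 8. So r2c1=8.
Step 22. [r5c7∈{5}] r5c7 has the single candidate 5. So r5c7=5.
Step 23. [r4c9∈{7}] only 7 remains possible at r4c9, so r4c9=7.
Step 24. [r4c1∈{3}] r4c1's peers cover all but 3, so r4c1=3.
Step 25. [r6c6∈{6}] only 6 remains possible at r6c6, so r6c6=6.
Step 26. [r9c6∈{2}] r9c6 is down to just 2 ⇒ r9c6=2.
Step 27. [r6c8∈{1}] only 1 remains possible at r6c8. So r6c8=1.
Step 28. [r2c5∈{6}] r2c5 is down to just 6. So r2c5=6.
Step 29. [r3c3∈{3}] r3c3 is down to just 3. So r3c3=3.
Step 30. [r2c4∈{1}] only 1 remains possible at r2c4 ⇒ r2c4=1.
Step 31. [r9c2∈{7}] nothing but 7 survives at r9c2 ⇒ r9c2=7.
Step 32. [r4c5∈{8}] nothing but 8 survives at r4c5, so r4c5=8.
Step 33. [r8c7∈{2}] r8c7 is down to just 2 ⇒ r8c7=2.
Step 34. [r9c1∈{1}] nothing but 1 survives at r9c1, so r9c1=1.
Step 35. [r1c8∈{3}] r1c8's peers cover all but 3 ⇒ r1c8=3.
Step 36. [r4c8∈{9}] r4c8 has the single candidate 9. So r4c8=9.
Step 37. [r7c3∈{4}] r7c3 has the single candidate 4, so r7c3=4.
Step 38. [r3c9∈{2}] r3c9 is down to just 2 ⇒ r3c9=2.

Answer: 5 1 7 8 2 4 9 3 6 / 8 2 9 1 6 3 7 5 4 / 4 6 3 7 5 9 1 8 2 / 3 4 5 2 8 1 6 9 7 / 6 8 1 4 9 7 5 2 3 / 7 9 2 5 3 6 4 1 8 / 2 3 4 6 1 5 8 7 9 / 9 5 6 3 7 8 2 4 1 / 1 7 8 9 4 2 3 6 5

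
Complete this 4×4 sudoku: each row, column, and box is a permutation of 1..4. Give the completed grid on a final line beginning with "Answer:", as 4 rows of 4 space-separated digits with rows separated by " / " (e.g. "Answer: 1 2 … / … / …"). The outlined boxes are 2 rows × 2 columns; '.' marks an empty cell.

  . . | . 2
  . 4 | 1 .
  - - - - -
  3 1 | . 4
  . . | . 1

Step 1. [r4c3∈{2,3}] in row 4, 3 fits only at r4c3. So r4c3=3.
Step 2. [r4c2∈{2}] only 2 remains possible at r4c2, so r4c2=2.
Step 3. [r1c3∈{4}] r1c3's peers cover all but 4. So r1c3=4.
Step 4. [r2c4∈{3}] nothing but 3 survives at r2c4, so r2c4=3.
Step 5. [r1c1∈{1}] r1c1 has the single candidate 1, so r1c1=1.
Step 6. [r2c1∈{2}] r2c1's peers cover all but 2. So r2c1=2.
Step 7. [r4c1∈{4}] nothing but 4 survives at r4c1. So r4c1=4.
Step 8. [r3c3∈{2}] r3c3's peers cover all but 2. So r3c3=2.
Step 9. [r1c2∈{3}] r1c2 has the single candidate 3, so r1c2=3.

Answer: 1 3 4 2 / 2 4 1 3 / 3 1 2 4 / 4 2 3 1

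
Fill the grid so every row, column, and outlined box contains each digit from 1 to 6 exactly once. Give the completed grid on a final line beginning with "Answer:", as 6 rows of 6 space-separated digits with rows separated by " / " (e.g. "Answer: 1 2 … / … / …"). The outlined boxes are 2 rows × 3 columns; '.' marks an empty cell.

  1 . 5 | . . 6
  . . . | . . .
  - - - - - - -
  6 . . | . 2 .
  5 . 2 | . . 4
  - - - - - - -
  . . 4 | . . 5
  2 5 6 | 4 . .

Step 1. [r2c3∈{3}] r2c3 has the single candidate 3 ⇒ r2c3=3.
Step 2. [r5c2∈{1,3}] box 5 places 1 nowhere but r5c2, so r5c2=1.
Step 3. [r5c4∈{2,3,6}] r5c4 is the only open cell in row 5 admitting 2 ⇒ r5c4=2.
Step 4. [r3c4∈{1,3,5}] r3c4 is the only open cell in row 3 admitting 5. So r3c4=5.
Step 5. [r4c2∈{3}] r4c2's peers cover all but 3 ⇒ r4c2=3.
Step 6. [r2c1∈{4}] r2c1's peers cover all but 4, so r2c1=4.
Step 7. [r2c4∈{1}] r2c4 is down to just 1 ⇒ r2c4=1.
Step 8. [r4c5∈{1,6}] row 4 places 1 nowhere but r4c5 ⇒ r4c5=1.
Step 9. [r6c5∈{3}] r6c5's peers cover all but 3. So r6c5=3.
Step 10. [r2c2∈{2,6}] row 2 places 6 nowhere but r2c2. So r2c2=6.
Step 11. [r1c2∈{2}] only 2 remains possible at r1c2, so r1c2=2.
Step 12. [r2c5∈{5}] nothing but 5 survives at r2c5, so r2c5=5.
Step 13. [r6c6∈{1}] only 1 remains possible at r6c6. So r6c6=1.
Step 14. [r3c6∈{3}] r3c6 is down to just 3, so r3c6=3.
Step 15. [r5c1∈{3}] only 3 remains possible at r5c1. So r5c1=3.
Step 16. [r3c3∈{1}] r3c3 has the single candidate 1 ⇒ r3c3=1.
Step 17. [r2c6∈{2}] nothing but 2 survives at r2c6. So r2c6=2.
Step 18. [r4c4∈{6}] nothing but 6 survives at r4c4 ⇒ r4c4=6.
Step 19. [r3c2∈{4}] nothing but 4 survives at r3c2 ⇒ r3c2=4.
Step 20. [r5c5∈{6}] r5c5 has the single candidate 6. So r5c5=6.
Step 21. [r1c5∈{4}] r1c5's peers cover all but 4 ⇒ r1c5=4.
Step 22. [r1c4∈{3}] r1c4's peers cover all but 3. So r1c4=3.

Answer: 1 2 5 3 4 6 / 4 6 3 1 5 2 / 6 4 1 5 2 3 / 5 3 2 6 1 4 / 3 1 4 2 6 5 / 2 5 6 4 3 1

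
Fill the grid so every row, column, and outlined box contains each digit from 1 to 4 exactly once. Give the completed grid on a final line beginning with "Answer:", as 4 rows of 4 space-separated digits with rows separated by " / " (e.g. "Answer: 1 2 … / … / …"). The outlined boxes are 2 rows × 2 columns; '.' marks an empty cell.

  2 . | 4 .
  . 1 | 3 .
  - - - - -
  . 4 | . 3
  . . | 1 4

Step 1. [r1c2∈{3}] r1c2's peers cover all but 3 ⇒ r1c2=3.
Step 2. [r1c4∈{1}] r1c4 has the single candidate 1 ⇒ r1c4=1.
Step 3. [r2c1∈{4}] r2c1 is down to just 4. So r2c1=4.
Step 4. [r3c3∈{2}] nothing but 2 survives at r3c3 ⇒ r3c3=2.
Step 5. [r2c4∈{2}] nothing but 2 survives at r2c4. So r2c4=2.
Step 6. [r4c1∈{3}] r4c1 is down to just 3. So r4c1=3.
Step 7. [r3c1∈{1}] r3c1's peers cover all but 1. So r3c1=1.
Step 8. [r4c2∈{2}] r4c2's peers cover all but 2. So r4c2=2.

Answer: 2 3 4 1 / 4 1 3 2 / 1 4 2 3 / 3 2 1 4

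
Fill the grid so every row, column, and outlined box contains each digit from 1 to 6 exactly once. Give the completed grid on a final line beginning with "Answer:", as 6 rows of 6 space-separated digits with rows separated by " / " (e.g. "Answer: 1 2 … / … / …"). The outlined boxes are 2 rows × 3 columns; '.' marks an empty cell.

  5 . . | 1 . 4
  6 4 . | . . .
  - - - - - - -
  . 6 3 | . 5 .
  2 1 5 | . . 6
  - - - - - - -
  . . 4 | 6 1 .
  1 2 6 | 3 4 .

Step 1. [r2c6∈{2,3,5}] across col 6, 3 lands solely at r2c6, so r2c6=3.
Step 2. [r2c5∈{2}] r2c5's peers cover all but 2 ⇒ r2c5=2.
Step 3. [r3c4∈{2,4}] col 4 places 2 nowhere but r3c4. So r3c4=2.
Step 4. [r5c2∈{3,5}] r5c2 is the only open cell in col 2 admitting 5 ⇒ r5c2=5.
Step 5. [r4c5∈{3}] r4c5's peers cover all but 3, so r4c5=3.
Step 6. [r4c4∈{4}] r4c4 is down to just 4, so r4c4=4.
Step 7. [r5c1∈{3}] nothing but 3 survives at r5c1, so r5c1=3.
Step 8. [r3c1∈{4}] r3c1 is down to just 4 ⇒ r3c1=4.
Step 9. [r1c5∈{6}] nothing but 6 survives at r1c5 ⇒ r1c5=6.
Step 10. [r5c6∈{2}] nothing but 2 survives at r5c6 ⇒ r5c6=2.
Step 11. [r2c3∈{1}] r2c3 is down to just 1 ⇒ r2c3=1.
Step 12. [r1c3∈{2}] r1c3 is down to just 2. So r1c3=2.
Step 13. [r3c6∈{1}] nothing but 1 survives at r3c6. So r3c6=1.
Step 14. [r6c6∈{5}] only 5 remains possible at r6c6. So r6c6=5.
Step 15. [r1c2∈{3}] r1c2 is down to just 3. So r1c2=3.
Step 16. [r2c4∈{5}] nothing but 5 survives at r2c4, so r2c4=5.

Answer: 5 3 2 1 6 4 / 6 4 1 5 2 3 / 4 6 3 2 5 1 / 2 1 5 4 3 6 / 3 5 4 6 1 2 / 1 2 6 3 4 5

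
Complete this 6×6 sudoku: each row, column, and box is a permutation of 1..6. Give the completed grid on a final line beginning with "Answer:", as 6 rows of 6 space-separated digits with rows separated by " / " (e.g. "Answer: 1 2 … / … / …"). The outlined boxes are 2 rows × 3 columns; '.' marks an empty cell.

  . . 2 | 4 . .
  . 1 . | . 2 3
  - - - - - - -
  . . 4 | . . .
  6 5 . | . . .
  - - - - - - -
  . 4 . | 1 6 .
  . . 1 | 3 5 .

Step 1. [r4c3∈{3}] nothing but 3 survives at r4c3. So r4c3=3.
Step 2. [r6c1∈{2}] r6c1 is down to just 2 ⇒ r6c1=2.
Step 3. [r1c5∈{1}] r1c5's peers cover all but 1, so r1c5=1.
Step 4. [r4c4∈{2}] nothing but 2 survives at r4c4, so r4c4=2.
Step 5. [r2c3∈{5,6}] 6 has one home in col 3: r2c3 ⇒ r2c3=6.
Step 6. [r2c4∈{5}] r2c4 is down to just 5. So r2c4=5.
Step 7. [r1c1∈{3,5}] 5 has one home in row 1: r1c1. So r1c1=5.
Step 8. [r4c6∈{1,4}] in row 4, 1 fits only at r4c6. So r4c6=1.
Step 9. [r3c4∈{6}] r3c4 has the single candidate 6, so r3c4=6.
Step 10. [r6c6∈{4}] nothing but 4 survives at r6c6 ⇒ r6c6=4.
Step 11. [r3c1∈{1}] nothing but 1 survives at r3c1 ⇒ r3c1=1.
Step 12. [r2c1∈{4}] r2c1 has the single candidate 4 ⇒ r2c1=4.
Step 13. [r3c5∈{3}] r3c5 has the single candidate 3 ⇒ r3c5=3.
Step 14. [r1c2∈{3}] r1c2 is down to just 3, so r1c2=3.
Step 15. [r3c2∈{2}] nothing but 2 survives at r3c2. So r3c2=2.
Step 16. [r5c3∈{5}] r5c3 is down to just 5 ⇒ r5c3=5.
Step 17. [r1c6∈{6}] nothing but 6 survives at r1c6. So r1c6=6.
Step 18. [r4c5∈{4}] nothing but 4 survives at r4c5. So r4c5=4.
Step 19. [r3c6∈{5}] r3c6's peers cover all but 5, so r3c6=5.
Step 20. [r6c2∈{6}] r6c2 has the single candidate 6, so r6c2=6.
Step 21. [r5c6∈{2}] r5c6 has the single candidate 2 ⇒ r5c6=2.
Step 22. [r5c1∈{3}] r5c1 is down to just 3 ⇒ r5c1=3.

Answer: 5 3 2 4 1 6 / 4 1 6 5 2 3 / 1 2 4 6 3 5 / 6 5 3 2 4 1 / 3 4 5 1 6 2 / 2 6 1 3 5 4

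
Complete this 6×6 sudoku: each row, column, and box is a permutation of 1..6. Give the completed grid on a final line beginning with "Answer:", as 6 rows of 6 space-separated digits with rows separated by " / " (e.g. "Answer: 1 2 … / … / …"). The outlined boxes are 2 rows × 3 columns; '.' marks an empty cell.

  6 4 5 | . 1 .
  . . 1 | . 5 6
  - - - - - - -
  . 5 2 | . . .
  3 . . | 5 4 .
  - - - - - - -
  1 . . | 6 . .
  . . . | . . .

Step 1. [r2c2∈{2,3}] 3 has one home in box 1: r2c2 ⇒ r2c2=3.
Step 2. [r4c6∈{1,2}] r4c6 is the only open cell in row 4 admitting 2. So r4c6=2.
Step 3. [r1c6∈{3}] nothing but 3 survives at r1c6. So r1c6=3.
Step 4. [r5c2∈{2}] nothing but 2 survives at r5c2 ⇒ r5c2=2.
Step 5. [r5c5∈{3}] r5c5's peers cover all but 3, so r5c5=3.
Step 6. [r5c3∈{4}] only 4 remains possible at r5c3 ⇒ r5c3=4.
Step 7. [r6c6∈{1,4,5}] 4 has one home in col 6: r6c6 ⇒ r6c6=4.
Step 8. [r6c4∈{1,2}] r6c4 is the only open cell in row 6 admitting 1 ⇒ r6c4=1.
Step 9. [r6c2∈{6}] r6c2 is down to just 6 ⇒ r6c2=6.
Step 10. [r2c4∈{2,4}] row 2 places 4 nowhere but r2c4 ⇒ r2c4=4.
Step 11. [r4c2∈{1}] r4c2's peers cover all but 1, so r4c2=1.
Step 12. [r3c6∈{1}] r3c6 is down to just 1 ⇒ r3c6=1.
Step 13. [r3c4∈{3}] nothing but 3 survives at r3c4. So r3c4=3.
Step 14. [r5c6∈{5}] nothing but 5 survives at r5c6, so r5c6=5.
Step 15. [r6c5∈{2}] r6c5 has the single candidate 2, so r6c5=2.
Step 16. [r6c3∈{3}] r6c3 has the single candidate 3, so r6c3=3.
Step 17. [r3c1∈{4}] only 4 remains possible at r3c1. So r3c1=4.
Step 18. [r3c5∈{6}] r3c5's peers cover all but 6, so r3c5=6.
Step 19. [r1c4∈{2}] only 2 remains possible at r1c4. So r1c4=2.
Step 20. [r4c3∈{6}] only 6 remains possible at r4c3 ⇒ r4c3=6.
Step 21. [r2c1∈{2}] nothing but 2 survives at r2c1, so r2c1=2.
Step 22. [r6c1∈{5}] r6c1's peers cover all but 5 ⇒ r6c1=5.

Answer: 6 4 5 2 1 3 / 2 3 1 4 5 6 / 4 5 2 3 6 1 / 3 1 6 5 4 2 / 1 2 4 6 3 5 / 5 6 3 1 2 4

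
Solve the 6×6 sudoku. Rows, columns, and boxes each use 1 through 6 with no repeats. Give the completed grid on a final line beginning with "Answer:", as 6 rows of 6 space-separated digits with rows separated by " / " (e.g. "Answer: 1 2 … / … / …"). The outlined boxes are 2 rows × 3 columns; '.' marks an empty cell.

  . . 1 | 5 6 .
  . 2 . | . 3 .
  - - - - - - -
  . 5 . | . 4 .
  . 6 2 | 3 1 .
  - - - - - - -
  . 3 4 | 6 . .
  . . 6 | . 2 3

Step 1. [r6c2∈{1}] only 1 remains possible at r6c2 ⇒ r6c2=1.
Step 2. [r1c2∈{4}] r1c2's peers cover all but 4 ⇒ r1c2=4.
Step 3. [r5c6∈{1,5}] 1 has one home in row 5: r5c6. So r5c6=1.
Step 4. [r6c1∈{5}] nothing but 5 survives at r6c1. So r6c1=5.
Step 5. [r6c4∈{4}] only 4 remains possible at r6c4, so r6c4=4.
Step 6. [r3c6∈{2,6}] in row 3, 6 fits only at r3c6, so r3c6=6.
Step 7. [r3c1∈{1,3}] in row 3, 1 fits only at r3c1. So r3c1=1.
Step 8. [r1c6∈{2}] r1c6 is down to just 2. So r1c6=2.
Step 9. [r3c4∈{2}] r3c4 has the single candidate 2. So r3c4=2.
Step 10. [r2c1∈{6}] r2c1 is down to just 6. So r2c1=6.
Step 11. [r4c6∈{5}] nothing but 5 survives at r4c6. So r4c6=5.
Step 12. [r5c1∈{2}] r5c1's peers cover all but 2 ⇒ r5c1=2.
Step 13. [r2c4∈{1}] only 1 remains possible at r2c4. So r2c4=1.
Step 14. [r4c1∈{4}] r4c1's peers cover all but 4 ⇒ r4c1=4.
Step 15. [r3c3∈{3}] r3c3 is down to just 3. So r3c3=3.
Step 16. [r1c1∈{3}] only 3 remains possible at r1c1. So r1c1=3.
Step 17. [r2c6∈{4}] nothing but 4 survives at r2c6. So r2c6=4.
Step 18. [r2c3∈{5}] r2c3 is down to just 5 ⇒ r2c3=5.
Step 19. [r5c5∈{5}] r5c5 has the single candidate 5. So r5c5=5.

Answer: 3 4 1 5 6 2 / 6 2 5 1 3 4 / 1 5 3 2 4 6 / 4 6 2 3 1 5 / 2 3 4 6 5 1 / 5 1 6 4 2 3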